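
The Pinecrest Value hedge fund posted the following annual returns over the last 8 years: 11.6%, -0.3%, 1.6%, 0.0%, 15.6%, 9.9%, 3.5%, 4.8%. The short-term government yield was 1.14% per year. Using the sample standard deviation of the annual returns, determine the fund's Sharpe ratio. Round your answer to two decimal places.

r̄ = (11.6 − 0.3 + 1.6 + 0 + 15.6 + 9.9 + 3.5 + 4.8) / 8 = 5.8375%
Σ(r − r̄)² = (11.6 − 5.8375)² + (-0.3 − 5.8375)² + … = 241.2588
sample σ = √(241.2588 / 7) = √34.4655 = 5.8707%
Sharpe = (r̄ − rf) / σ = (5.8375 − 1.14) / 5.8707 = 4.6975 / 5.8707 = 0.8002

0.80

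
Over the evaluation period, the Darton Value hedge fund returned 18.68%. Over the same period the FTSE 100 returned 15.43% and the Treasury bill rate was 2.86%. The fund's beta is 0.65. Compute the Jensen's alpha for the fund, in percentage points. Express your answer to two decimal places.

7.65

CAPM expected return = Rf + β(Rm − Rf) = 2.86% + 0.65 × (15.43% − 2.86%) = 2.86 + 0.65 × 12.57 = 11.0305%
Jensen's α = Rp − E[R] = 18.68% − 11.0305% = 7.6495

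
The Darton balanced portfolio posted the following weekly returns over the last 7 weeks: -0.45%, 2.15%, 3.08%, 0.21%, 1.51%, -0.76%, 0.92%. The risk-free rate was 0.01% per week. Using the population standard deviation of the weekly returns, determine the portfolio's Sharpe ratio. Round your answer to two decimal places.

0.73

Mean return r̄ = 6.660 / 7 = 0.9514%
Population σ = √[Σ(r − r̄)² / 7] = √[11.7231 / 7] = √1.6747 = 1.2941%
Sharpe = (r̄ − rf) / σ = (0.9514 − 0.01) / 1.2941 = 0.9414 / 1.2941 = 0.7275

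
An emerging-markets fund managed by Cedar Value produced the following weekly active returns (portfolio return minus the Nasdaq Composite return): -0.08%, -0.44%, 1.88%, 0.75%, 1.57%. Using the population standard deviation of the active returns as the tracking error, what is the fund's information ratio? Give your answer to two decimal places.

r̄ = (-0.08 − 0.44 + 1.88 + 0.75 + 1.57) / 5 = 3.680 / 5 = 0.7360%
Population σ = √[Σ(r − r̄)² / 5] = √[4.0533 / 5] = √0.8107 = 0.9004%
IR = r̄ / tracking error = 0.7360 / 0.9004 = 0.8174

0.82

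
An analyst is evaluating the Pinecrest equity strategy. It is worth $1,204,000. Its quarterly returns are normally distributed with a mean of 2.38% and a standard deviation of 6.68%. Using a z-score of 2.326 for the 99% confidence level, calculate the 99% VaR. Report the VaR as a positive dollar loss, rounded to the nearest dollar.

$158,418

Return at the 99% tail: μ − z·σ = 2.38% − 2.326 × 6.68% = 2.38 − 15.53768 = -13.15768%
VaR = −(-13.15768%) × $1,204,000 = 13.15768% × $1,204,000 = $158,418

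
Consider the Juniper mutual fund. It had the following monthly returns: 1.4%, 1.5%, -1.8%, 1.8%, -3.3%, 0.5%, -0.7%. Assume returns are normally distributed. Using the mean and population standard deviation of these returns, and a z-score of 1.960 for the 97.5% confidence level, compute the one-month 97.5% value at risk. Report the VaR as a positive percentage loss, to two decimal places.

3.58

μ = (1.4 + 1.5 − 1.8 + 1.8 − 3.3 + 0.5 − 0.7) / 7 = -0.60 / 7 = -0.0857%
Σ(r − μ)² = (1.4 − (-0.0857))² + (1.5 − (-0.0857))² + … = 22.2686
population σ = √(22.2686 / 7) = √3.1812 = 1.7836%
VaR = −(μ − z·σ) = −(-0.0857 − 1.960 × 1.7836) = −(-3.5816) = 3.5816%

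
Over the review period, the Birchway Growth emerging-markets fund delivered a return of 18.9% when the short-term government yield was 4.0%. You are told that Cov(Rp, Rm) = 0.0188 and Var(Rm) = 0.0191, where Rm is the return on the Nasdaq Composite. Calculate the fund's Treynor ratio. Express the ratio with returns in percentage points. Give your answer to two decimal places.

β = Cov / Var = 0.0188 / 0.0191 = 0.9843
Treynor = (Rp − Rf) / β = (18.9% − 4.0%) / 0.9843 = 14.90 / 0.9843 = 15.1377

15.14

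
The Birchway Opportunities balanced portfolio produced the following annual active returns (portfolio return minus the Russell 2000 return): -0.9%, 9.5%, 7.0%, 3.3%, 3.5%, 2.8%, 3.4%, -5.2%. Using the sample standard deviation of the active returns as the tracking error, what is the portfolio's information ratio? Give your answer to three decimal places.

r̄ = (-0.9 + 9.5 + 7 + 3.3 + 3.5 + 2.8 + 3.4 − 5.2) / 8 = 23.40 / 8 = 2.9250%
Sample std dev = √[141.1950 / 7] = 4.4912%
IR = r̄ / tracking error = 2.9250 / 4.4912 = 0.6513

0.651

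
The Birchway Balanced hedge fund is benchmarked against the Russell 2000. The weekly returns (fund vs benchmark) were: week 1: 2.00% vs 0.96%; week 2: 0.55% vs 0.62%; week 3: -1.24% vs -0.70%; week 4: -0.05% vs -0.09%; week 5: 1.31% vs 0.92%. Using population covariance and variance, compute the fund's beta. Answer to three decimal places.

1.675

r̄p = 0.5140%,  r̄m = 0.3420%
Cov = Σ(rp − r̄p)(rm − r̄m) / 5 = 0.6920
Var(rm) = Σ(rm − r̄m)² / 5 = 0.4131
β = Cov / Var = 0.6920 / 0.4131 = 1.6751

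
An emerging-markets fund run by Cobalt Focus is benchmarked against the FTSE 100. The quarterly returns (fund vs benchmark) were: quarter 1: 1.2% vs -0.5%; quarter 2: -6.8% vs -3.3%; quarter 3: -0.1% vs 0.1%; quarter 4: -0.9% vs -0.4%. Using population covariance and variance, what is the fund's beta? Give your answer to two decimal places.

r̄p = -1.6500%,  r̄m = -1.0250%
Cov = Σ(rp − r̄p)(rm − r̄m) / 4 = 3.8563
Var(rm) = Σ(rm − r̄m)² / 4 = 1.7769
β = Cov / Var = 3.8563 / 1.7769 = 2.1702

2.17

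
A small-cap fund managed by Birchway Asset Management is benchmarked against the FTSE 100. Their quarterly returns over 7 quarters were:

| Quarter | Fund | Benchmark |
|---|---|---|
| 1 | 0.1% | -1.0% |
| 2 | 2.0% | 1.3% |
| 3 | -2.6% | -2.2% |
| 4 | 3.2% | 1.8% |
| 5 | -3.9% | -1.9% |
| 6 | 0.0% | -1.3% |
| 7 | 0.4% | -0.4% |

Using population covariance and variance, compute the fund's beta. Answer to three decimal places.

1.458

r̄p = -0.1143%,  r̄m = -0.5286%
Cov = Σ(rp − r̄p)(rm − r̄m) / 7 = 2.9724
Var(rm) = Σ(rm − r̄m)² / 7 = 2.0392
β = Cov / Var = 2.9724 / 2.0392 = 1.4576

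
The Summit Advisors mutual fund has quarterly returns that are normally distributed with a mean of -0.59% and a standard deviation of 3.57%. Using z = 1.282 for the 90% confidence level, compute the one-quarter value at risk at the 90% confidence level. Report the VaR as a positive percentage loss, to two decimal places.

5.17

VaR (as % loss) = −(μ − z·σ) = −(-0.59% − 1.282 × 3.57%) = −(-5.16674%) = 5.16674%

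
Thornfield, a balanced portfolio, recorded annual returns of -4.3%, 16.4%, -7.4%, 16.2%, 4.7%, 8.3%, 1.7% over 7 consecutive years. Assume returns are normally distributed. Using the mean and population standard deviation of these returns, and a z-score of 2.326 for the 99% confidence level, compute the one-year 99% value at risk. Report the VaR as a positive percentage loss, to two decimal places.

14.91

μ = (-4.3 + 16.4 − 7.4 + 16.2 + 4.7 + 8.3 + 1.7) / 7 = 35.60 / 7 = 5.0857%
Σ(r − μ)² = (-4.3 − 5.0857)² + (16.4 − 5.0857)² + (-7.4 − 5.0857)² + … = 517.4686
population σ = √(517.4686 / 7) = √73.9241 = 8.5979%
VaR = −(μ − z·σ) = −(5.0857 − 2.326 × 8.5979) = −(-14.9130) = 14.9130%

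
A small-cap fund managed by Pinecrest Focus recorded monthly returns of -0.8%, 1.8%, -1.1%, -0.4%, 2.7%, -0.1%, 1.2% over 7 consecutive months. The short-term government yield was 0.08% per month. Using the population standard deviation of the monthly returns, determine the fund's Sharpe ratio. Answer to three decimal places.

r̄ = (-0.8 + 1.8 − 1.1 − 0.4 + 2.7 − 0.1 + 1.2) / 7 = 0.4714%
Σ(r − r̄)² = 12.4343; population σ = √(12.4343/7) = 1.3328%
Sharpe = (r̄ − rf) / σ = (0.4714 − 0.08) / 1.3328 = 0.3914 / 1.3328 = 0.2937

0.294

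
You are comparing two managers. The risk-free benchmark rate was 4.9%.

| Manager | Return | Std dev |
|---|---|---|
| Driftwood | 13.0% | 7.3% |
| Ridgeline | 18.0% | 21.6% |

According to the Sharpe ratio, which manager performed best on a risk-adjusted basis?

Driftwood

Driftwood: Sharpe ratio = (13.0% − 4.9%) / 7.3% = 1.110
Ridgeline: Sharpe ratio = (18.0% − 4.9%) / 21.6% = 0.606
Highest: Driftwood (1.110).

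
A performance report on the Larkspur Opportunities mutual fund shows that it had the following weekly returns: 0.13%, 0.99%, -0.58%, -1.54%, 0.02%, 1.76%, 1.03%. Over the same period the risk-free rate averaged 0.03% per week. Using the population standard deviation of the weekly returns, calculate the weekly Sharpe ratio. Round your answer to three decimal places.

Mean return r̄ = 1.810 / 7 = 0.2586%
Population σ = √[Σ(r − r̄)² / 7] = √[7.3959 / 7] = √1.0566 = 1.0279%
Sharpe = (r̄ − rf) / σ = (0.2586 − 0.03) / 1.0279 = 0.2286 / 1.0279 = 0.2224

0.222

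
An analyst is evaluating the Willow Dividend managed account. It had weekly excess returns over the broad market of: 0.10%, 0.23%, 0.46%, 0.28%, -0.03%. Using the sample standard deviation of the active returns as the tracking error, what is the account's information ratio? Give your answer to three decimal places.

Mean return r̄ = 1.040 / 5 = 0.2080%
Σ(r − r̄)² = (0.1 − 0.2080)² + (0.23 − 0.2080)² + … = 0.1375
σ = √[0.1375 / 4] = 0.1854%
IR = r̄ / tracking error = 0.2080 / 0.1854 = 1.1219

1.122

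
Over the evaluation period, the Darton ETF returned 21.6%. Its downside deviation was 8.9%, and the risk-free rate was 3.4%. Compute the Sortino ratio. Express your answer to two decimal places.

Sortino = (Rp − Rf) / σd = (21.6% − 3.4%) / 8.9% = 18.20% / 8.9% = 2.0449

2.04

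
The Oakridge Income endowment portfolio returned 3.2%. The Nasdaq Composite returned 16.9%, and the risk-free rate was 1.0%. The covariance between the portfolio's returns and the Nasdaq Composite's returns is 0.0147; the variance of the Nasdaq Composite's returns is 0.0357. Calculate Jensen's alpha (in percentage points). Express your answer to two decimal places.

-4.35

β = Cov / Var = 0.0147 / 0.0357 = 0.4118
E[R] = Rf + β(Rm − Rf) = 1.0% + 0.4118 × (16.9% − 1.0%) = 7.5476%
α = Rp − E[R] = 3.2% − 7.5476% = -4.3476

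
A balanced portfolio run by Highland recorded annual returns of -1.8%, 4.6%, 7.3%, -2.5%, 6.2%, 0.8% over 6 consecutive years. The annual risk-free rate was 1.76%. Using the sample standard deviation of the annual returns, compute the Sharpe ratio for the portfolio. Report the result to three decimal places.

r̄ = (-1.8 + 4.6 + 7.3 − 2.5 + 6.2 + 0.8) / 6 = 14.60 / 6 = 2.4333%
Sample std dev = √[87.4933 / 5] = 4.1831%
Sharpe = (r̄ − rf) / σ = (2.4333 − 1.76) / 4.1831 = 0.6733 / 4.1831 = 0.1610

0.161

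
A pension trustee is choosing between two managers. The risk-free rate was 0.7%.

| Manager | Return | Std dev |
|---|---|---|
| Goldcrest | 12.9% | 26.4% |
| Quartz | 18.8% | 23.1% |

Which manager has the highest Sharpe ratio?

Quartz

Goldcrest: Sharpe ratio = (12.9% − 0.7%) / 26.4% = 0.462
Quartz: Sharpe ratio = (18.8% − 0.7%) / 23.1% = 0.784
Highest: Quartz (0.784).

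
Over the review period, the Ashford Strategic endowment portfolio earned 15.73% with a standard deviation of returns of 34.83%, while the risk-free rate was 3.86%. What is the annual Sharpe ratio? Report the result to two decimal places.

Sharpe = (Rp − Rf) / σp = (15.73% − 3.86%) / 34.83% = 11.87% / 34.83% = 0.3408

0.34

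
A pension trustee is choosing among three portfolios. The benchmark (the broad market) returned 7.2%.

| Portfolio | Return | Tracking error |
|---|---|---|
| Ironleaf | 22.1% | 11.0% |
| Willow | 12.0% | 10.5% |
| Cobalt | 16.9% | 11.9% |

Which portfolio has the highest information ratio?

Ironleaf: IR = (22.1% − 7.2%) / 11.0% = 1.355
Willow: IR = (12.0% − 7.2%) / 10.5% = 0.457
Cobalt: IR = (16.9% − 7.2%) / 11.9% = 0.815
Highest: Ironleaf (1.355).

Ironleaf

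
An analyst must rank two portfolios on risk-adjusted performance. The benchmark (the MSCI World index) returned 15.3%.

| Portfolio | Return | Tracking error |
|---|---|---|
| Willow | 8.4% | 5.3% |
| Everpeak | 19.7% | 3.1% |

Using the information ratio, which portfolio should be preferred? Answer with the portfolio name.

Everpeak

Willow: IR = (8.4% − 15.3%) / 5.3% = -1.302
Everpeak: IR = (19.7% − 15.3%) / 3.1% = 1.419
Highest: Everpeak (1.419).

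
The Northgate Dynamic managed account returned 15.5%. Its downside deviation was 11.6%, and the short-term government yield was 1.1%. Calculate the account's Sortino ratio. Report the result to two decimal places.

Sortino = (Rp − Rf) / σd = (15.5% − 1.1%) / 11.6% = 14.40% / 11.6% = 1.2414

1.24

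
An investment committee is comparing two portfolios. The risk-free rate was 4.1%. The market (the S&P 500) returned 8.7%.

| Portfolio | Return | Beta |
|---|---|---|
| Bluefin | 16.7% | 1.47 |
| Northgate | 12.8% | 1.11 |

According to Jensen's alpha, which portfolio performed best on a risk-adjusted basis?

Bluefin

Bluefin: α = 16.7% − [4.1% + 1.47 × (8.7% − 4.1%)] = 5.838
Northgate: α = 12.8% − [4.1% + 1.11 × (8.7% − 4.1%)] = 3.594
Highest: Bluefin (5.838).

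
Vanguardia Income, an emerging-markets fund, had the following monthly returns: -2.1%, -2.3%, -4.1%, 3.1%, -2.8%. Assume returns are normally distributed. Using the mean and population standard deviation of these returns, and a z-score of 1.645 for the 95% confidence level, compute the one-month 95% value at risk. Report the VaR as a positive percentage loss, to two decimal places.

r̄ = (-2.1 − 2.3 − 4.1 + 3.1 − 2.8) / 5 = -1.6400%
Population σ = √[Σ(r − r̄)² / 5] = √[30.5120 / 5] = √6.1024 = 2.4703%
VaR = −(r̄ − z·σ) = −(-1.6400 − 1.645 × 2.4703) = −(-5.7036) = 5.7036%

5.70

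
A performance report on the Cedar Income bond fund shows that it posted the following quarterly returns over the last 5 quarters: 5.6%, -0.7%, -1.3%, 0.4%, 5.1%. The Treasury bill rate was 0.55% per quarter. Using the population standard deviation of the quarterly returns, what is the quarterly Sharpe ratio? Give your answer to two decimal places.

0.43

Mean return r̄ = 9.10 / 5 = 1.8200%
Σ(r − r̄)² = (5.6 − 1.8200)² + (-0.7 − 1.8200)² + … = 43.1480
population σ = √(43.1480 / 5) = √8.6296 = 2.9376%
Sharpe = (r̄ − rf) / σ = (1.8200 − 0.55) / 2.9376 = 1.2700 / 2.9376 = 0.4323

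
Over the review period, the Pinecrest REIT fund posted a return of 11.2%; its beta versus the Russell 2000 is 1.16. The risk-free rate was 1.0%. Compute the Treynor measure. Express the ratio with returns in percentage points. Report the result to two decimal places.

8.79

Treynor = (Rp − Rf) / β = (11.2% − 1.0%) / 1.16 = 10.20 / 1.16 = 8.7931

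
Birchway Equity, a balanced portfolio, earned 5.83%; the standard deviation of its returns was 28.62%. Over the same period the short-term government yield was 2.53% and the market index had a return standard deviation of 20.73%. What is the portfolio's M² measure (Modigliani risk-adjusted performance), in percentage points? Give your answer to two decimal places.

Sharpe = (Rp − Rf) / σp = (5.83% − 2.53%) / 28.62% = 0.1153
M² = Rf + Sharpe × σm = 2.53% + 0.1153 × 20.73% = 4.9202%

4.92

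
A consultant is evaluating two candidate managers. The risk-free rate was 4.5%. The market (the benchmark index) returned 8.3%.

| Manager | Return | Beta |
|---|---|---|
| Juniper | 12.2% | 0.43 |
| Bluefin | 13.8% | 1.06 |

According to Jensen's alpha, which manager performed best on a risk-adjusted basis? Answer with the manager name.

Juniper: α = 12.2% − [4.5% + 0.43 × (8.3% − 4.5%)] = 6.066
Bluefin: α = 13.8% − [4.5% + 1.06 × (8.3% − 4.5%)] = 5.272
Highest: Juniper (6.066).

Juniper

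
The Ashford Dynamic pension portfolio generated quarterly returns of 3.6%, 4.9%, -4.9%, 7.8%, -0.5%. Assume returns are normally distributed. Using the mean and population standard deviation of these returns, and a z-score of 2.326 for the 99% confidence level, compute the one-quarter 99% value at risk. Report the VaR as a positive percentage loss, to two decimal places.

8.13

μ = (3.6 + 4.9 − 4.9 + 7.8 − 0.5) / 5 = 10.90 / 5 = 2.1800%
Σ(r − μ)² = (3.6 − 2.1800)² + (4.9 − 2.1800)² + (-4.9 − 2.1800)² + … = 98.3080
σ = √[98.3080 / 5] = 4.4341%
VaR = −(μ − z·σ) = −(2.1800 − 2.326 × 4.4341) = −(-8.1337) = 8.1337%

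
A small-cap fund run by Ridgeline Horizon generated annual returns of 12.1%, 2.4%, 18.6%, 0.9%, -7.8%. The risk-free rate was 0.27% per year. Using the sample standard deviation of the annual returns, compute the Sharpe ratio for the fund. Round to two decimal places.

0.48

Mean return r̄ = 26.20 / 5 = 5.2400%
Sample std dev = √[422.4920 / 4] = 10.2773%
Sharpe = (r̄ − rf) / σ = (5.2400 − 0.27) / 10.2773 = 4.9700 / 10.2773 = 0.4836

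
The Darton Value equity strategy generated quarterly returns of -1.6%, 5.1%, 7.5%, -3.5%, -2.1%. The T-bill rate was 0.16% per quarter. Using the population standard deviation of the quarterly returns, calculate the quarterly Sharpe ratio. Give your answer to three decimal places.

0.210

Mean return μ = 5.40 / 5 = 1.0800%
Population σ = √[Σ(r − μ)² / 5] = √[95.6480 / 5] = √19.1296 = 4.3737%
Sharpe = (μ − rf) / σ = (1.0800 − 0.16) / 4.3737 = 0.9200 / 4.3737 = 0.2103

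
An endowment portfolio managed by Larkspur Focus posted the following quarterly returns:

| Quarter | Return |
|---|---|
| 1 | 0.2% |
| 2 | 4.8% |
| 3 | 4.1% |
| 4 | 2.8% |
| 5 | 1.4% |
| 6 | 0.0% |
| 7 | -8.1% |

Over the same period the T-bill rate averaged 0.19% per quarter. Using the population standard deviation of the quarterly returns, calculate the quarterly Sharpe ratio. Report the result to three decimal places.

Mean return μ = 5.20 / 7 = 0.7429%
Σ(r − μ)² = (0.2 − 0.7429)² + (4.8 − 0.7429)² + (4.1 − 0.7429)² + … = 111.4371
σ = √[111.4371 / 7] = 3.9899%
Sharpe = (μ − rf) / σ = (0.7429 − 0.19) / 3.9899 = 0.5529 / 3.9899 = 0.1386

0.139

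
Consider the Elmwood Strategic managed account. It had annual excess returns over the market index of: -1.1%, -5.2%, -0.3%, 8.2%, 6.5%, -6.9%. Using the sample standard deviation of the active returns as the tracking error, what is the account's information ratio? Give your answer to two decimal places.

0.03

r̄ = (-1.1 − 5.2 − 0.3 + 8.2 + 6.5 − 6.9) / 6 = 0.2000%
Σ(r − r̄)² = 185.2000; sample σ = √(185.2000/5) = 6.0860%
IR = r̄ / tracking error = 0.2000 / 6.0860 = 0.0329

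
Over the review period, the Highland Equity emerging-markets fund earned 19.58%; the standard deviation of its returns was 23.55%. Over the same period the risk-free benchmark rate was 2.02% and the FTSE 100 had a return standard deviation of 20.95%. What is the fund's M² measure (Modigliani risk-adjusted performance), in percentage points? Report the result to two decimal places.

17.64

Sharpe = (Rp − Rf) / σp = (19.58% − 2.02%) / 23.55% = 0.7456
M² = Rf + Sharpe × σm = 2.02% + 0.7456 × 20.95% = 17.6403%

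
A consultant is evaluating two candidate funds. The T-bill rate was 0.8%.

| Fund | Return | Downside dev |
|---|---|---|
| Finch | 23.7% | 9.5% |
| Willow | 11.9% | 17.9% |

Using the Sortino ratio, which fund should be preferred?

Finch

Finch: Sortino ratio = (23.7% − 0.8%) / 9.5% = 2.411
Willow: Sortino ratio = (11.9% − 0.8%) / 17.9% = 0.620
Highest: Finch (2.411).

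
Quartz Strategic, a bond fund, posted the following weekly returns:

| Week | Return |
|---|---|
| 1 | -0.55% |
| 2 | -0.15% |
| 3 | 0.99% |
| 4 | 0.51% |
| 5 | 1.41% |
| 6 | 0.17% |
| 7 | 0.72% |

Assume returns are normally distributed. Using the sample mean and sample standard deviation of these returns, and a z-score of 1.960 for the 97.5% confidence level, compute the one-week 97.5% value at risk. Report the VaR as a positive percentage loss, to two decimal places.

μ = (-0.55 − 0.15 + 0.99 + 0.51 + 1.41 + 0.17 + 0.72) / 7 = 3.100 / 7 = 0.4429%
Σ(r − μ)² = 2.7277; sample σ = √(2.7277/6) = 0.6743%
VaR = −(μ − z·σ) = −(0.4429 − 1.960 × 0.6743) = −(-0.8787) = 0.8787%

0.88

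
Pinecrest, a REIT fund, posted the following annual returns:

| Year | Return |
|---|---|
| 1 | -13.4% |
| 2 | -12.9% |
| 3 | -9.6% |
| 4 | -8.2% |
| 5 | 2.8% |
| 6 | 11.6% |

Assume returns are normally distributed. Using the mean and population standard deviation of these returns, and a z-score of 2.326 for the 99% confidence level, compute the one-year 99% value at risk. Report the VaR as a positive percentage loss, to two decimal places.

26.20

μ = (-13.4 − 12.9 − 9.6 − 8.2 + 2.8 + 11.6) / 6 = -29.70 / 6 = -4.9500%
Population σ = √[Σ(r − μ)² / 6] = √[500.7550 / 6] = √83.4592 = 9.1356%
VaR = −(μ − z·σ) = −(-4.9500 − 2.326 × 9.1356) = −(-26.1994) = 26.1994%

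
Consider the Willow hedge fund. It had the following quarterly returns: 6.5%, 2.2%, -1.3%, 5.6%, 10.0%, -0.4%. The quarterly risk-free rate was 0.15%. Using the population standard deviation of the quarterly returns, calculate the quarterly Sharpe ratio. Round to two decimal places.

0.91

r̄ = (6.5 + 2.2 − 1.3 + 5.6 + 10 − 0.4) / 6 = 22.60 / 6 = 3.7667%
Σ(r − r̄)² = 95.1733; population σ = √(95.1733/6) = 3.9827%
Sharpe = (r̄ − rf) / σ = (3.7667 − 0.15) / 3.9827 = 3.6167 / 3.9827 = 0.9081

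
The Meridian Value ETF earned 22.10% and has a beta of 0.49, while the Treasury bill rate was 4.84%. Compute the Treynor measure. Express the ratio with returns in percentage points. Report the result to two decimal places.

Treynor = (Rp − Rf) / β = (22.10% − 4.84%) / 0.49 = 17.26 / 0.49 = 35.2245

35.22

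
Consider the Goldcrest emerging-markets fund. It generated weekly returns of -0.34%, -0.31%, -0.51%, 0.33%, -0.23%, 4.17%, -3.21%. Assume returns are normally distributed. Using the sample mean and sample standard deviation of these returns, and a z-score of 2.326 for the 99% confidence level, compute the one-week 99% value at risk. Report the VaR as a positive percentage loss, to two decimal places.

r̄ = (-0.34 − 0.31 − 0.51 + 0.33 − 0.23 + 4.17 − 3.21) / 7 = -0.0143%
Sample σ = √[Σ(r − r̄)² / 6] = √[28.3252 / 6] = √4.7209 = 2.1728%
VaR = −(r̄ − z·σ) = −(-0.0143 − 2.326 × 2.1728) = −(-5.0682) = 5.0682%

5.07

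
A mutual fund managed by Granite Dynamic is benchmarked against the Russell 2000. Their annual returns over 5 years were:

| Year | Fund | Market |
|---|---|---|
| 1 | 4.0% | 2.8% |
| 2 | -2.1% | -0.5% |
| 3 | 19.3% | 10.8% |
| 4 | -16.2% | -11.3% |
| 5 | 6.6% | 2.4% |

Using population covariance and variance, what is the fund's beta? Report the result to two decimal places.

r̄p = 2.3200%,  r̄m = 0.8400%
Cov = Σ(rp − r̄p)(rm − r̄m) / 5 = 81.9692
Var(rm) = Σ(rm − r̄m)² / 5 = 50.9304
β = Cov / Var = 81.9692 / 50.9304 = 1.6094

1.61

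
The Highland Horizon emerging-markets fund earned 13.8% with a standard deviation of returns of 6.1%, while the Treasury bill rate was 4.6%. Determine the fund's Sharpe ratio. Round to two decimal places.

Sharpe = (Rp − Rf) / σp = (13.8% − 4.6%) / 6.1% = 9.20% / 6.1% = 1.5082

1.51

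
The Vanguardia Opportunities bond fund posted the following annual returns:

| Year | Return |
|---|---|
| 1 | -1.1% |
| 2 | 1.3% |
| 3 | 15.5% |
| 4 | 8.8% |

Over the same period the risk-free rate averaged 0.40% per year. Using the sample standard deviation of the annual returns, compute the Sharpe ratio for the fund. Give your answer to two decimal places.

Mean return μ = 24.50 / 4 = 6.1250%
Sample std dev = √[170.5275 / 3] = 7.5394%
Sharpe = (μ − rf) / σ = (6.1250 − 0.4) / 7.5394 = 5.7250 / 7.5394 = 0.7593

0.76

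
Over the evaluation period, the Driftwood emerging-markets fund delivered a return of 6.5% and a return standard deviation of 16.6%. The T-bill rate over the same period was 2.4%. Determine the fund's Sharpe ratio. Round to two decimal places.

0.25

Sharpe = (Rp − Rf) / σp = (6.5% − 2.4%) / 16.6% = 4.10% / 16.6% = 0.2470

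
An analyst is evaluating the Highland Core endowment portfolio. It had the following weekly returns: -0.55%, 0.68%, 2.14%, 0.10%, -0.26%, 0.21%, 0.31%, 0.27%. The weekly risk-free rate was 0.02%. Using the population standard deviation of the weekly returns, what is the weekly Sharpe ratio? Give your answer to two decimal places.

0.45

Mean return r̄ = 2.900 / 8 = 0.3625%
Population σ = √[Σ(r − r̄)² / 8] = √[4.5840 / 8] = √0.5730 = 0.7570%
Sharpe = (r̄ − rf) / σ = (0.3625 − 0.02) / 0.7570 = 0.3425 / 0.7570 = 0.4524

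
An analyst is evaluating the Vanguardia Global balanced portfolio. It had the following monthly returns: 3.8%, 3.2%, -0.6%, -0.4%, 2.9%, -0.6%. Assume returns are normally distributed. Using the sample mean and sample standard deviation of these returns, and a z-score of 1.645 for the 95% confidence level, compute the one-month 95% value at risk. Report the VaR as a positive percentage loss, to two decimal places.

μ = (3.8 + 3.2 − 0.6 − 0.4 + 2.9 − 0.6) / 6 = 8.30 / 6 = 1.3833%
Σ(r − μ)² = 22.4883; sample σ = √(22.4883/5) = 2.1208%
VaR = −(μ − z·σ) = −(1.3833 − 1.645 × 2.1208) = −(-2.1054) = 2.1054%

2.11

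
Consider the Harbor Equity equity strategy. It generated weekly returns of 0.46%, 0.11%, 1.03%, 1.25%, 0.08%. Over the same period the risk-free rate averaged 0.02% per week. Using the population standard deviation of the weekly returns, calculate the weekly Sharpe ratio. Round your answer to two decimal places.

1.19

μ = (0.46 + 0.11 + 1.03 + 1.25 + 0.08) / 5 = 0.5860%
Σ(r − μ)² = (0.46 − 0.5860)² + (0.11 − 0.5860)² + … = 1.1365
σ = √[1.1365 / 5] = 0.4768%
Sharpe = (μ − rf) / σ = (0.5860 − 0.02) / 0.4768 = 0.5660 / 0.4768 = 1.1871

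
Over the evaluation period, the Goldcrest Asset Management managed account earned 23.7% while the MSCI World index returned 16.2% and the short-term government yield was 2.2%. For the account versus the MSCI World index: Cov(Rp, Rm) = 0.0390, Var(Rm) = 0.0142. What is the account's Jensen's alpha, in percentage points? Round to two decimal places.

β = Cov / Var = 0.0390 / 0.0142 = 2.7465
E[R] = Rf + β(Rm − Rf) = 2.2% + 2.7465 × (16.2% − 2.2%) = 40.6510%
α = Rp − E[R] = 23.7% − 40.6510% = -16.9510

-16.95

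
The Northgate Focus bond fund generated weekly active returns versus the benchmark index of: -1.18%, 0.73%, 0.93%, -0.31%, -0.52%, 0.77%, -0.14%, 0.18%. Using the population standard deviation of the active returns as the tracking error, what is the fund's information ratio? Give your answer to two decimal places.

r̄ = (-1.18 + 0.73 + 0.93 − 0.31 − 0.52 + 0.77 − 0.14 + 0.18) / 8 = 0.460 / 8 = 0.0575%
Population σ = √[Σ(r − r̄)² / 8] = √[3.7752 / 8] = √0.4719 = 0.6869%
IR = r̄ / tracking error = 0.0575 / 0.6869 = 0.0837

0.08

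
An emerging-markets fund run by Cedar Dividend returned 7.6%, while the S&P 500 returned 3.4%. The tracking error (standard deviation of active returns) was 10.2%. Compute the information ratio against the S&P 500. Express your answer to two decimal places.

0.41

IR = (Rp − Rb) / TE = (7.6% − 3.4%) / 10.2% = 4.20% / 10.2% = 0.4118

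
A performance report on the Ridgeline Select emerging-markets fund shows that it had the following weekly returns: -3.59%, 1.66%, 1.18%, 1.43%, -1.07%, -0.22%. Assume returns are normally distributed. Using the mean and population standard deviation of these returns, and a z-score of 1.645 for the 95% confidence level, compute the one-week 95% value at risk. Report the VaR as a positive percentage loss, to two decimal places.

3.12

r̄ = (-3.59 + 1.66 + 1.18 + 1.43 − 1.07 − 0.22) / 6 = -0.610 / 6 = -0.1017%
Population std dev = √[20.2123 / 6] = 1.8354%
VaR = −(r̄ − z·σ) = −(-0.1017 − 1.645 × 1.8354) = −(-3.1209) = 3.1209%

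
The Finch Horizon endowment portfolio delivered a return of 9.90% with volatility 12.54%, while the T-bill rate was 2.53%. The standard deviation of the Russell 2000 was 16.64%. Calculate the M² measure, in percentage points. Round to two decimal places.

Sharpe = (Rp − Rf) / σp = (9.90% − 2.53%) / 12.54% = 0.5877
M² = Rf + Sharpe × σm = 2.53% + 0.5877 × 16.64% = 12.3093%

12.31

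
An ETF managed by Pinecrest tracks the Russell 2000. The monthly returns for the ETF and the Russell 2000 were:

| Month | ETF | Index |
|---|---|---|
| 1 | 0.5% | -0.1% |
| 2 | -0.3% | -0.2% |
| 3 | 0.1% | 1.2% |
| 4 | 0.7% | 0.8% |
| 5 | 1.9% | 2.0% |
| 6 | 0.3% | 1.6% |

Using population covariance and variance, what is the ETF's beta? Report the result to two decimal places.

0.53

r̄p = 0.5333%,  r̄m = 0.8833%
Cov = Σ(rp − r̄p)(rm − r̄m) / 6 = 0.3572
Var(rm) = Σ(rm − r̄m)² / 6 = 0.6681
β = Cov / Var = 0.3572 / 0.6681 = 0.5347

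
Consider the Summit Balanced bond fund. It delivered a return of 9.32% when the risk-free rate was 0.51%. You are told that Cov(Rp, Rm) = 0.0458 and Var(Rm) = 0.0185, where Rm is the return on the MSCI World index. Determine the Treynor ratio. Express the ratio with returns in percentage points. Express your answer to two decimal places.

3.56

β = Cov / Var = 0.0458 / 0.0185 = 2.4757
Treynor = (Rp − Rf) / β = (9.32% − 0.51%) / 2.4757 = 8.81 / 2.4757 = 3.5586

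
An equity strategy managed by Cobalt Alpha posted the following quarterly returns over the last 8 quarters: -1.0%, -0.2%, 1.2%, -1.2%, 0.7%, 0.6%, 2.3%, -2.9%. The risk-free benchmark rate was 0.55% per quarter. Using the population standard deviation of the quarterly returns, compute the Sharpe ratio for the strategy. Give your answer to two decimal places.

Mean return r̄ = -0.50 / 8 = -0.0625%
Σ(r − r̄)² = 18.4388; population σ = √(18.4388/8) = 1.5182%
Sharpe = (r̄ − rf) / σ = (-0.0625 − 0.55) / 1.5182 = -0.6125 / 1.5182 = -0.4034

-0.40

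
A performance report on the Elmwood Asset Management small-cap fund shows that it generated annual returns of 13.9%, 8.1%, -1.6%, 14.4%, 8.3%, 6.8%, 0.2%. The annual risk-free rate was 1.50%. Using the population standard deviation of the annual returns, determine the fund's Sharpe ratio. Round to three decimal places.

0.997

Mean return μ = 50.10 / 7 = 7.1571%
Population σ = √[Σ(r − μ)² / 7] = √[225.3371 / 7] = √32.1910 = 5.6737%
Sharpe = (μ − rf) / σ = (7.1571 − 1.5) / 5.6737 = 5.6571 / 5.6737 = 0.9971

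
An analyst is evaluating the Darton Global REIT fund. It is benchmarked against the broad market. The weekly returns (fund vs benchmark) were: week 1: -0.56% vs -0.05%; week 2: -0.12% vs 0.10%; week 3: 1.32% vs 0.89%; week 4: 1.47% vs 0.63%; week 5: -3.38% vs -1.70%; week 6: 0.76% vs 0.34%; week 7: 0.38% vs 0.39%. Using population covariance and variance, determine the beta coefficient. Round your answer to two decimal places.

r̄p = -0.0186%,  r̄m = 0.0857%
Cov = Σ(rp − r̄p)(rm − r̄m) / 7 = 1.1829
Var(rm) = Σ(rm − r̄m)² / 7 = 0.6154
β = Cov / Var = 1.1829 / 0.6154 = 1.9222

1.92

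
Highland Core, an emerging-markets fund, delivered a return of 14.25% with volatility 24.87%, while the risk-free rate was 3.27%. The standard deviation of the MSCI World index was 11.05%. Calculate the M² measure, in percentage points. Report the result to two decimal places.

8.15

Sharpe = (Rp − Rf) / σp = (14.25% − 3.27%) / 24.87% = 0.4415
M² = Rf + Sharpe × σm = 3.27% + 0.4415 × 11.05% = 8.1486%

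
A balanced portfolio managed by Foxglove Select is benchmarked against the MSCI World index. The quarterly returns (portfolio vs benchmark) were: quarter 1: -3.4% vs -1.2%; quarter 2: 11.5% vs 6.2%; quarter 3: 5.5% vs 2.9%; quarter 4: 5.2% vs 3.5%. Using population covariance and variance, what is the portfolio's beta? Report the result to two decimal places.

r̄p = 4.7000%,  r̄m = 2.8500%
Cov = Σ(rp − r̄p)(rm − r̄m) / 4 = 13.9875
Var(rm) = Σ(rm − r̄m)² / 4 = 7.0125
β = Cov / Var = 13.9875 / 7.0125 = 1.9947

1.99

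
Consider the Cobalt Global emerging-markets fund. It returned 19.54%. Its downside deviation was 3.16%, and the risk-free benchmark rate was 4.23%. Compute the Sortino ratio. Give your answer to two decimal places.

4.84

Sortino = (Rp − Rf) / σd = (19.54% − 4.23%) / 3.16% = 15.31% / 3.16% = 4.8449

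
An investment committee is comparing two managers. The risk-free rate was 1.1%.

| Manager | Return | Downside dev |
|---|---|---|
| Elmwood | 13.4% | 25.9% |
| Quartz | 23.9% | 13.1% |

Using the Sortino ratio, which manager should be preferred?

Quartz

Elmwood: Sortino ratio = (13.4% − 1.1%) / 25.9% = 0.475
Quartz: Sortino ratio = (23.9% − 1.1%) / 13.1% = 1.740
Highest: Quartz (1.740).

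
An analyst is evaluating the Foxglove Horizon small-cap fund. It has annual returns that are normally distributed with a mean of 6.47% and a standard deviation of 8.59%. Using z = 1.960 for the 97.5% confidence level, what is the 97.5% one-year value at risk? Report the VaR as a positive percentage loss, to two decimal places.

10.37

VaR (as % loss) = −(μ − z·σ) = −(6.47% − 1.960 × 8.59%) = −(-10.3664%) = 10.3664%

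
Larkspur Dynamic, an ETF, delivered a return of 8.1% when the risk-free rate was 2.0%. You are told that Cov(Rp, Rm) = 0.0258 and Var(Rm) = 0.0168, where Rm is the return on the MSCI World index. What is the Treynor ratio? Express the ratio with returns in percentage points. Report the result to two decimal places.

β = Cov / Var = 0.0258 / 0.0168 = 1.5357
Treynor = (Rp − Rf) / β = (8.1% − 2.0%) / 1.5357 = 6.10 / 1.5357 = 3.9721

3.97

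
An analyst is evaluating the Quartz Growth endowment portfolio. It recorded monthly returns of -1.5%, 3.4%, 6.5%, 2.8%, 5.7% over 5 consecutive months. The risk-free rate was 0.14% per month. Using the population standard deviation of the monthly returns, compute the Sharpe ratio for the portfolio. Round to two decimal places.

1.16

μ = (-1.5 + 3.4 + 6.5 + 2.8 + 5.7) / 5 = 16.90 / 5 = 3.3800%
Σ(r − μ)² = 39.2680; population σ = √(39.2680/5) = 2.8024%
Sharpe = (μ − rf) / σ = (3.3800 − 0.14) / 2.8024 = 3.2400 / 2.8024 = 1.1562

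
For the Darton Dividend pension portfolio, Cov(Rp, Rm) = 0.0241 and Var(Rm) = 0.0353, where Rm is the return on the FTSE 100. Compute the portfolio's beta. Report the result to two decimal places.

β = Cov(Rp, Rm) / Var(Rm) = 0.0241 / 0.0353 = 0.6827

0.68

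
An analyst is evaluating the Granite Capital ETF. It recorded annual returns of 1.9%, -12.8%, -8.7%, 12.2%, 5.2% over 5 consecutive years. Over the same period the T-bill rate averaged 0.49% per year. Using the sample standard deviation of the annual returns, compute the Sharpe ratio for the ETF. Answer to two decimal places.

μ = (1.9 − 12.8 − 8.7 + 12.2 + 5.2) / 5 = -0.4400%
Sample std dev = √[418.0520 / 4] = 10.2232%
Sharpe = (μ − rf) / σ = (-0.4400 − 0.49) / 10.2232 = -0.9300 / 10.2232 = -0.0910

-0.09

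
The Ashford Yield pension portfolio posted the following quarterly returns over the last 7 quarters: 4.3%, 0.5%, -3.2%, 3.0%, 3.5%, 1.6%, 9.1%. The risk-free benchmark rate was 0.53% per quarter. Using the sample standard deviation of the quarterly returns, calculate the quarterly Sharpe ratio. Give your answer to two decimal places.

0.57

Mean return μ = 18.80 / 7 = 2.6857%
Σ(r − μ)² = 85.1086; sample σ = √(85.1086/6) = 3.7663%
Sharpe = (μ − rf) / σ = (2.6857 − 0.53) / 3.7663 = 2.1557 / 3.7663 = 0.5724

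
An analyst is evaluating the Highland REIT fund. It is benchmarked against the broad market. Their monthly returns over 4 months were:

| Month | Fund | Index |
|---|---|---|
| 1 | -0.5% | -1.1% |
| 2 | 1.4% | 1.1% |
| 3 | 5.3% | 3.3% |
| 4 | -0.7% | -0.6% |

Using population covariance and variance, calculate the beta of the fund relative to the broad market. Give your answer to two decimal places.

r̄p = 1.3750%,  r̄m = 0.6750%
Cov = Σ(rp − r̄p)(rm − r̄m) / 4 = 4.0719
Var(rm) = Σ(rm − r̄m)² / 4 = 2.9619
β = Cov / Var = 4.0719 / 2.9619 = 1.3748

1.37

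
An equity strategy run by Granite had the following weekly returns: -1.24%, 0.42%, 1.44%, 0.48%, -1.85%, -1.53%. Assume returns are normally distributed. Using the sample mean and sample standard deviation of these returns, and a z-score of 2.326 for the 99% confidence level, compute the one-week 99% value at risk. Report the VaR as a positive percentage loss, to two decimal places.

3.49

r̄ = (-1.24 + 0.42 + 1.44 + 0.48 − 1.85 − 1.53) / 6 = -2.280 / 6 = -0.3800%
Σ(r − r̄)² = (-1.24 − (-0.3800))² + (0.42 − (-0.3800))² + (1.44 − (-0.3800))² + … = 8.9150
sample σ = √(8.9150 / 5) = √1.7830 = 1.3353%
VaR = −(r̄ − z·σ) = −(-0.3800 − 2.326 × 1.3353) = −(-3.4859) = 3.4859%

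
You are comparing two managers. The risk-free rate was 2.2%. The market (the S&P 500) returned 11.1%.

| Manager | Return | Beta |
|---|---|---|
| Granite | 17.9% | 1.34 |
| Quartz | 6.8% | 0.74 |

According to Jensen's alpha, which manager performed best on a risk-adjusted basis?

Granite

Granite: α = 17.9% − [2.2% + 1.34 × (11.1% − 2.2%)] = 3.774
Quartz: α = 6.8% − [2.2% + 0.74 × (11.1% − 2.2%)] = -1.986
Highest: Granite (3.774).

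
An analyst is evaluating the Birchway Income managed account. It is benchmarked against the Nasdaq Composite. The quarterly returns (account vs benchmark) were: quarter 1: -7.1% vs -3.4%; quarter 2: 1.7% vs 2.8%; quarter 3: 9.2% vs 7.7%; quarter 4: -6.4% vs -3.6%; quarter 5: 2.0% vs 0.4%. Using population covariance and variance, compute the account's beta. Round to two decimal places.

r̄p = -0.1200%,  r̄m = 0.7800%
Cov = Σ(rp − r̄p)(rm − r̄m) / 5 = 24.8096
Var(rm) = Σ(rm − r̄m)² / 5 = 17.7536
β = Cov / Var = 24.8096 / 17.7536 = 1.3974

1.40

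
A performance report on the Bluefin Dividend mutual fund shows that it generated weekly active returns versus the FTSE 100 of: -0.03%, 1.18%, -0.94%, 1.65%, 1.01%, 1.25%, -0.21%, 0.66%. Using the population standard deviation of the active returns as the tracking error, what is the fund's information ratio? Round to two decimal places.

Mean return r̄ = 4.570 / 8 = 0.5713%
Population std dev = √[5.4511 / 8] = 0.8255%
IR = r̄ / tracking error = 0.5713 / 0.8255 = 0.6921

0.69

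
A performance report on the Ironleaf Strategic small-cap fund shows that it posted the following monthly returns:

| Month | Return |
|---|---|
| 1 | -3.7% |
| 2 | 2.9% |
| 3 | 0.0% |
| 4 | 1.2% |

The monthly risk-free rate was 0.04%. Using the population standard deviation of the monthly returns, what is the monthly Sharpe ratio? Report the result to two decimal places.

0.02

r̄ = (-3.7 + 2.9 + 0 + 1.2) / 4 = 0.1000%
Σ(r − r̄)² = (-3.7 − 0.1000)² + (2.9 − 0.1000)² + … = 23.5000
population σ = √(23.5000 / 4) = √5.8750 = 2.4238%
Sharpe = (r̄ − rf) / σ = (0.1000 − 0.04) / 2.4238 = 0.0600 / 2.4238 = 0.0248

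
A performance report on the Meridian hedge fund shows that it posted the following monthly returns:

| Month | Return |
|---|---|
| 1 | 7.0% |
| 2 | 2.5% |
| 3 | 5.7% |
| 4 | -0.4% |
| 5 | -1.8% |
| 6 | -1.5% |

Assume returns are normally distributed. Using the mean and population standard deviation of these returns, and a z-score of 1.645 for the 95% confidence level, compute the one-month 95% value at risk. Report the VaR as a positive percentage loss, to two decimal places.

3.76

r̄ = (7 + 2.5 + 5.7 − 0.4 − 1.8 − 1.5) / 6 = 11.50 / 6 = 1.9167%
Σ(r − r̄)² = 71.3483; population σ = √(71.3483/6) = 3.4484%
VaR = −(r̄ − z·σ) = −(1.9167 − 1.645 × 3.4484) = −(-3.7559) = 3.7559%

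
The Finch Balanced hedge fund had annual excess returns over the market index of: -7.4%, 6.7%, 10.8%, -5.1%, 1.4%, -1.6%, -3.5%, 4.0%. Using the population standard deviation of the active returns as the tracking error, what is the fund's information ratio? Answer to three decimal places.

0.114

μ = (-7.4 + 6.7 + 10.8 − 5.1 + 1.4 − 1.6 − 3.5 + 4) / 8 = 0.6625%
Population std dev = √[271.5588 / 8] = 5.8262%
IR = μ / tracking error = 0.6625 / 5.8262 = 0.1137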